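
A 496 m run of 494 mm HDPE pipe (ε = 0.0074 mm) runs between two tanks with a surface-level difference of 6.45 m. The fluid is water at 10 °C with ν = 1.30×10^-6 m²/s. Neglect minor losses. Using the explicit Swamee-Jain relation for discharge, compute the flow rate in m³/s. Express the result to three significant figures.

Q ≈ 0.632 m³/s

Swamee-Jain (Type II): Q = -0.965·√(gD⁵h_f/L)·ln[ε/(3.7D) + √(3.17ν²L/(gD³h_f))]
√(gD⁵h_f/L) = √(9.81·0.494⁵·6.45/496) = 0.06126
ε/(3.7D) = 4.05×10^-6; √(3.17ν²L/(gD³h_f)) = 1.87×10^-5
Q = -0.965·0.06126·ln(2.271×10^-5) = 0.6321 m³/s
Check: V = 3.30 m/s, Re = 1.25×10^6, f = 0.01159, h_f = 6.45 m ≈ 6.45 m ✓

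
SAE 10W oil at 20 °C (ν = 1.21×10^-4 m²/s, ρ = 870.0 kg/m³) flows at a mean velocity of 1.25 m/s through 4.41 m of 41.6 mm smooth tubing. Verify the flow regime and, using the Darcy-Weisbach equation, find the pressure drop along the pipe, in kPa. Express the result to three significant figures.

Re = VD/ν = 1.25·0.04160/1.21×10^-4 = 430 → laminar (Re < 2300)
f = 64/Re = 0.1489
h_f = f(L/D)V²/(2g) = 0.1489·(4.41/0.04160)·1.25²/(2·9.81) = 1.257 m
Δp = ρg·h_f = 870.0·9.81·1.257 = 10.73 kPa

Δp ≈ 10.7 kPa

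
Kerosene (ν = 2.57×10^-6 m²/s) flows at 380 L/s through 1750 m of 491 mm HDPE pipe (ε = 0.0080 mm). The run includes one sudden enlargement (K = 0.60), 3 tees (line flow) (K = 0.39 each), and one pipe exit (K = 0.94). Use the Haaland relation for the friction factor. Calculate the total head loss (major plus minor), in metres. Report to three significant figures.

V = 4Q/(πD²) = 2.007 m/s; V²/2g = 0.2053 m
Re = 3.83×10^5, ε/D = 1.63×10^-5 → f = 0.01386 (Haaland)
Major: h_f = f(L/D)·V²/2g = 0.01386·3564·0.2053 = 10.14 m
Minor: ΣK = 2.71; h_m = ΣK·V²/2g = 0.5563 m
Total H_L = 10.14 + 0.5563 = 10.70 m

H_L ≈ 10.7 m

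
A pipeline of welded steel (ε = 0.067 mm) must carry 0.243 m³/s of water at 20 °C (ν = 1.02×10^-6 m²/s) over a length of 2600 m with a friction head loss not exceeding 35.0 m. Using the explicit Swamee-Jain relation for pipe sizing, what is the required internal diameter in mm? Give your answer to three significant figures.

Swamee-Jain (Type III): D = 0.66·[ε^1.25·(LQ²/(gh_f))^4.75 + ν·Q^9.4·(L/(gh_f))^5.2]^0.04
LQ²/(gh_f) = 0.4471; L/(gh_f) = 7.572
Term 1 = ε^1.25·(…)^4.75 = 1.33×10^-7; Term 2 = ν·Q^9.4·(…)^5.2 = 6.39×10^-8
D = 0.66·(1.33×10^-7 + 6.39×10^-8)^0.04 = 0.3559 m = 356 mm
Check: V = 2.44 m/s, Re = 8.52×10^5, f = 0.01479, h_f = 32.9 m ≈ 35.0 m ✓

D ≈ 356 mm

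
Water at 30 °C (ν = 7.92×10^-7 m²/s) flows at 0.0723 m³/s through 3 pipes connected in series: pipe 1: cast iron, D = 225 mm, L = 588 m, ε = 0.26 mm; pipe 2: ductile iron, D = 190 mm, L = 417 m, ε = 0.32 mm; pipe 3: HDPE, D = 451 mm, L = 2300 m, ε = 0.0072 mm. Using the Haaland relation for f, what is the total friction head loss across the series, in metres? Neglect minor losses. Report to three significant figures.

H ≈ 26.5 m

Pipe 1: V = 1.818 m/s, Re = 5.17×10^5, ε/D = 0.00116, f = 0.02084, h_1 = f(L/D)V²/2g = 9.180 m
Pipe 2: V = 2.550 m/s, Re = 6.12×10^5, ε/D = 0.00168, f = 0.02273, h_2 = f(L/D)V²/2g = 16.53 m
Pipe 3: V = 0.4526 m/s, Re = 2.58×10^5, ε/D = 1.60×10^-5, f = 0.01488, h_3 = f(L/D)V²/2g = 0.7921 m
Series → Q common, losses add: H = Σh = 26.50 m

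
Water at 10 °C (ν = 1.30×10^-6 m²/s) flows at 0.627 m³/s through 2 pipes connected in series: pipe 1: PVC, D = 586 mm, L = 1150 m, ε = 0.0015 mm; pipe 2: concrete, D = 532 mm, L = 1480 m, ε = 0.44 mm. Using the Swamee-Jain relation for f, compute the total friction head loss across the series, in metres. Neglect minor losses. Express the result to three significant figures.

Pipe 1: V = 2.325 m/s, Re = 1.05×10^6, ε/D = 2.56×10^-6, f = 0.01158, h_1 = f(L/D)V²/2g = 6.261 m
Pipe 2: V = 2.821 m/s, Re = 1.15×10^6, ε/D = 8.27×10^-4, f = 0.01915, h_2 = f(L/D)V²/2g = 21.60 m
Series → Q common, losses add: H = Σh = 27.86 m

H ≈ 27.9 m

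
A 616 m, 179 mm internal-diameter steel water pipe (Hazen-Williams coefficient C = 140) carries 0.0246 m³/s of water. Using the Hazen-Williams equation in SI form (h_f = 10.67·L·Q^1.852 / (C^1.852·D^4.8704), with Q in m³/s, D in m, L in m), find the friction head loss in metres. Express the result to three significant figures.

h_f ≈ 3.18 m

h_f = 10.67·616·0.0246^1.852 / (140^1.852·0.179^4.8704) = 3.177 m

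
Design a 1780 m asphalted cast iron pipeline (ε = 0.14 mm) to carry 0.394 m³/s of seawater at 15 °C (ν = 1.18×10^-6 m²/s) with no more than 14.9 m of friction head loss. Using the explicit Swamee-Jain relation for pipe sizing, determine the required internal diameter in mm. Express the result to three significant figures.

D ≈ 482 mm

Swamee-Jain (Type III): D = 0.66·[ε^1.25·(LQ²/(gh_f))^4.75 + ν·Q^9.4·(L/(gh_f))^5.2]^0.04
LQ²/(gh_f) = 1.890; L/(gh_f) = 12.18
Term 1 = ε^1.25·(…)^4.75 = 3.14×10^-4; Term 2 = ν·Q^9.4·(…)^5.2 = 8.21×10^-5
D = 0.66·(3.14×10^-4 + 8.21×10^-5)^0.04 = 0.4824 m = 482 mm
Check: V = 2.16 m/s, Re = 8.81×10^5, f = 0.01576, h_f = 13.8 m ≈ 14.9 m ✓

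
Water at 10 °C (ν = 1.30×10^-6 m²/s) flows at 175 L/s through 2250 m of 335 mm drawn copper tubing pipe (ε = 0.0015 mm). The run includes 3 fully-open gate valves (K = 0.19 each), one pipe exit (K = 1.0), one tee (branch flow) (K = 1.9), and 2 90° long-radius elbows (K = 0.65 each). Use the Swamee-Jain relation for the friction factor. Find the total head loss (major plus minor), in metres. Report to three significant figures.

V = 4Q/(πD²) = 1.985 m/s; V²/2g = 0.2009 m
Re = 5.12×10^5, ε/D = 4.48×10^-6 → f = 0.01311 (Swamee-Jain)
Major: h_f = f(L/D)·V²/2g = 0.01311·6716·0.2009 = 17.69 m
Minor: ΣK = 4.77; h_m = ΣK·V²/2g = 0.9584 m
Total H_L = 17.69 + 0.9584 = 18.65 m

H_L ≈ 18.7 m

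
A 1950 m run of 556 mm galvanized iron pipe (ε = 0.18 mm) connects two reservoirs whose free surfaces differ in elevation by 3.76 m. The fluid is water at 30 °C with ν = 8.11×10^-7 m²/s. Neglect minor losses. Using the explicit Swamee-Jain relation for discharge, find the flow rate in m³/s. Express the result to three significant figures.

Q ≈ 0.278 m³/s

Swamee-Jain (Type II): Q = -0.965·√(gD⁵h_f/L)·ln[ε/(3.7D) + √(3.17ν²L/(gD³h_f))]
√(gD⁵h_f/L) = √(9.81·0.556⁵·3.76/1950) = 0.03170
ε/(3.7D) = 8.75×10^-5; √(3.17ν²L/(gD³h_f)) = 2.53×10^-5
Q = -0.965·0.03170·ln(1.128×10^-4) = 0.2781 m³/s
Check: V = 1.15 m/s, Re = 7.85×10^5, f = 0.01614, h_f = 3.78 m ≈ 3.76 m ✓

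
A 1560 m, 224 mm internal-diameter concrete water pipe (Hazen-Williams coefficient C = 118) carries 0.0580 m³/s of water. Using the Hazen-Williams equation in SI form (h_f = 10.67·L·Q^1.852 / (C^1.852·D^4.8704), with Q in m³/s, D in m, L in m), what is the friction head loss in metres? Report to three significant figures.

h_f = 10.67·1560·0.0580^1.852 / (118^1.852·0.224^4.8704) = 18.14 m

h_f ≈ 18.1 m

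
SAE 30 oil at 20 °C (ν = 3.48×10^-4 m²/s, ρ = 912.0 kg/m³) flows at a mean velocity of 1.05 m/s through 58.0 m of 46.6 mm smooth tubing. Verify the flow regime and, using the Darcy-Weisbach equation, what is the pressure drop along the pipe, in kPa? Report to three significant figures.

Δp ≈ 285 kPa

Re = VD/ν = 1.05·0.04660/3.48×10^-4 = 141 → laminar (Re < 2300)
f = 64/Re = 0.4552
h_f = f(L/D)V²/(2g) = 0.4552·(58.0/0.04660)·1.05²/(2·9.81) = 31.84 m
Δp = ρg·h_f = 912.0·9.81·31.84 = 284.8 kPa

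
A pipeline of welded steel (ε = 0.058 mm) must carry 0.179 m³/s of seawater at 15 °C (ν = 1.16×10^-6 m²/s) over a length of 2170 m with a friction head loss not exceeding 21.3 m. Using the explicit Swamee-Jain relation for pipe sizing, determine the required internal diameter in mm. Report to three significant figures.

Swamee-Jain (Type III): D = 0.66·[ε^1.25·(LQ²/(gh_f))^4.75 + ν·Q^9.4·(L/(gh_f))^5.2]^0.04
LQ²/(gh_f) = 0.3327; L/(gh_f) = 10.39
Term 1 = ε^1.25·(…)^4.75 = 2.72×10^-8; Term 2 = ν·Q^9.4·(…)^5.2 = 2.12×10^-8
D = 0.66·(2.72×10^-8 + 2.12×10^-8)^0.04 = 0.3365 m = 336 mm
Check: V = 2.01 m/s, Re = 5.84×10^5, f = 0.01504, h_f = 20.0 m ≈ 21.3 m ✓

D ≈ 336 mm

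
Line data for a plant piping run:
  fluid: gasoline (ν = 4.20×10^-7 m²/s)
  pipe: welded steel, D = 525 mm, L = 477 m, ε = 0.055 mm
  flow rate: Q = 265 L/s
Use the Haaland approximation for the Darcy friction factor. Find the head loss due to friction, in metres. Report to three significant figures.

V = 4Q/(πD²) = 4·0.265/(π·0.525²) = 1.224 m/s
Re = VD/ν = 1.224·0.525/4.20×10^-7 = 1.53×10^6 → turbulent
ε/D = 0.055/525 = 1.05×10^-4
Haaland: f = 0.01301
h_f = f(L/D)V²/(2g) = 0.01301·(477/0.525)·1.224²/(2·9.81) = 0.9027 m

h_f ≈ 0.903 m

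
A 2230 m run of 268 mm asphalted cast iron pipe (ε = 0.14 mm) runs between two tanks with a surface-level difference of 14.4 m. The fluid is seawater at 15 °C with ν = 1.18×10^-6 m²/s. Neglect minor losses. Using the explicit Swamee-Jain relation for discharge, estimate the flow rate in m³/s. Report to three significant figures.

Q ≈ 0.0769 m³/s

Swamee-Jain (Type II): Q = -0.965·√(gD⁵h_f/L)·ln[ε/(3.7D) + √(3.17ν²L/(gD³h_f))]
√(gD⁵h_f/L) = √(9.81·0.268⁵·14.4/2230) = 0.009358
ε/(3.7D) = 1.41×10^-4; √(3.17ν²L/(gD³h_f)) = 6.02×10^-5
Q = -0.965·0.009358·ln(2.014×10^-4) = 0.07686 m³/s
Check: V = 1.36 m/s, Re = 3.09×10^5, f = 0.01842, h_f = 14.5 m ≈ 14.4 m ✓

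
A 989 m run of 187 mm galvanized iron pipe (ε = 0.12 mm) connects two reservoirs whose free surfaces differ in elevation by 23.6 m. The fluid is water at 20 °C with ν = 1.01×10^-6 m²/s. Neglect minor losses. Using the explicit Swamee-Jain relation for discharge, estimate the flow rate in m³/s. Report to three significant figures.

Swamee-Jain (Type II): Q = -0.965·√(gD⁵h_f/L)·ln[ε/(3.7D) + √(3.17ν²L/(gD³h_f))]
√(gD⁵h_f/L) = √(9.81·0.187⁵·23.6/989) = 0.007316
ε/(3.7D) = 1.73×10^-4; √(3.17ν²L/(gD³h_f)) = 4.60×10^-5
Q = -0.965·0.007316·ln(2.194×10^-4) = 0.05948 m³/s
Check: V = 2.17 m/s, Re = 4.01×10^5, f = 0.01880, h_f = 23.8 m ≈ 23.6 m ✓

Q ≈ 0.0595 m³/s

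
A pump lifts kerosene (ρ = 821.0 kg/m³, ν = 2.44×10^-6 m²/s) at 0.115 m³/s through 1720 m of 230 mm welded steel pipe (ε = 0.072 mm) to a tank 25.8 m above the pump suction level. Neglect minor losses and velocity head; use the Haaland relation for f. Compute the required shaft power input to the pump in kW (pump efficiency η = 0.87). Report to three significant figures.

P_shaft ≈ 80.7 kW

V = 4Q/(πD²) = 2.768 m/s; Re = 2.61×10^5; ε/D = 3.13×10^-4; f = 0.01711
h_f = f(L/D)V²/2g = 49.97 m
Total head H = z + h_f = 25.8 + 49.97 = 75.77 m
P_hyd = ρgQH = 821.0·9.81·0.115·75.77 = 70.17 kW
P_shaft = P_hyd/η = 70.17/0.87 = 80.66 kW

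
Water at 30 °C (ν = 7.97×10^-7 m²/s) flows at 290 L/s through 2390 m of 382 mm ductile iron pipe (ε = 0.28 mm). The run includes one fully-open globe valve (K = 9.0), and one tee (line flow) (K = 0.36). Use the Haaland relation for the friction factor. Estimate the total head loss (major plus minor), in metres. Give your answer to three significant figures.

H_L ≈ 40.9 m

V = 4Q/(πD²) = 2.530 m/s; V²/2g = 0.3263 m
Re = 1.21×10^6, ε/D = 7.33×10^-4 → f = 0.01854 (Haaland)
Major: h_f = f(L/D)·V²/2g = 0.01854·6257·0.3263 = 37.86 m
Minor: ΣK = 9.36; h_m = ΣK·V²/2g = 3.054 m
Total H_L = 37.86 + 3.054 = 40.92 m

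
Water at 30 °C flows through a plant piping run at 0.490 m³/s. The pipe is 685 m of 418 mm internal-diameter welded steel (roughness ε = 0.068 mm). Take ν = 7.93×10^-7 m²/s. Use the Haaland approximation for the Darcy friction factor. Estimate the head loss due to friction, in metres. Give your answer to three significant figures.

V = 4Q/(πD²) = 4·0.490/(π·0.418²) = 3.571 m/s
Re = VD/ν = 3.571·0.418/7.93×10^-7 = 1.88×10^6 → turbulent
ε/D = 0.068/418 = 1.63×10^-4
Haaland: f = 0.01374
h_f = f(L/D)V²/(2g) = 0.01374·(685/0.418)·3.571²/(2·9.81) = 14.64 m

h_f ≈ 14.6 m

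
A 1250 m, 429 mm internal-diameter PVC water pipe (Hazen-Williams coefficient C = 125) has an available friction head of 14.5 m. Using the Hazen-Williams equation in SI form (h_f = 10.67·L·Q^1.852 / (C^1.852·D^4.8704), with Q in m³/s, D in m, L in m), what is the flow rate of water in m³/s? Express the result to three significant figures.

Q ≈ 0.339 m³/s

Rearranging: Q = [h_f·C^1.852·D^4.8704 / (10.67·L)]^(1/1.852)
Q = [14.5·125^1.852·0.429^4.8704 / (10.67·1250)]^0.540 = 0.3389 m³/s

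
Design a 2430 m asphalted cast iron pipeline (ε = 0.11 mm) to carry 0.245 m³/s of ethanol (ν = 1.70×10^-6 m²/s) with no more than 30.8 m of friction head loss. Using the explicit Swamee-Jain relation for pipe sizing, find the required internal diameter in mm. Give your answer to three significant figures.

D ≈ 370 mm

Swamee-Jain (Type III): D = 0.66·[ε^1.25·(LQ²/(gh_f))^4.75 + ν·Q^9.4·(L/(gh_f))^5.2]^0.04
LQ²/(gh_f) = 0.4827; L/(gh_f) = 8.042
Term 1 = ε^1.25·(…)^4.75 = 3.54×10^-7; Term 2 = ν·Q^9.4·(…)^5.2 = 1.57×10^-7
D = 0.66·(3.54×10^-7 + 1.57×10^-7)^0.04 = 0.3697 m = 370 mm
Check: V = 2.28 m/s, Re = 4.96×10^5, f = 0.01636, h_f = 28.5 m ≈ 30.8 m ✓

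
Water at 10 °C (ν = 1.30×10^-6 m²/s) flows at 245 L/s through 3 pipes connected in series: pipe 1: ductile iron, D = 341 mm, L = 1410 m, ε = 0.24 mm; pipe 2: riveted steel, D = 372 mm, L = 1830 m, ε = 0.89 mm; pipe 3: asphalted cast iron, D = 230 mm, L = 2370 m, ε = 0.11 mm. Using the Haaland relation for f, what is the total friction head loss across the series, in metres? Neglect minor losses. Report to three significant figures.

H ≈ 370 m

Pipe 1: V = 2.683 m/s, Re = 7.04×10^5, ε/D = 7.04×10^-4, f = 0.01858, h_1 = f(L/D)V²/2g = 28.18 m
Pipe 2: V = 2.254 m/s, Re = 6.45×10^5, ε/D = 0.00239, f = 0.02485, h_2 = f(L/D)V²/2g = 31.66 m
Pipe 3: V = 5.897 m/s, Re = 1.04×10^6, ε/D = 4.78×10^-4, f = 0.01700, h_3 = f(L/D)V²/2g = 310.5 m
Series → Q common, losses add: H = Σh = 370.4 m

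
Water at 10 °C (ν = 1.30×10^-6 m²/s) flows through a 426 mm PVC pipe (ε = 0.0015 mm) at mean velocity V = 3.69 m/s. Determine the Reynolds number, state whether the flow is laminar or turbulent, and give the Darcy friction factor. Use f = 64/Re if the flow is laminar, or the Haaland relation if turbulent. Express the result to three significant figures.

Re ≈ 1.21×10^6; turbulent; f ≈ 0.0113

Re = VD/ν = 3.690·0.426/1.30×10^-6 = 1.21×10^6
Re > 4000 → turbulent; ε/D = 3.52×10^-6
Haaland: f = 0.01129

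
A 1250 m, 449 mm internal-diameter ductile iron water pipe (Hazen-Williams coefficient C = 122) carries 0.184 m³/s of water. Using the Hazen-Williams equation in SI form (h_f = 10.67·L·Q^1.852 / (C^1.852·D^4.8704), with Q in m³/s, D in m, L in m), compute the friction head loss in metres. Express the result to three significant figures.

h_f = 10.67·1250·0.184^1.852 / (122^1.852·0.449^4.8704) = 3.920 m

h_f ≈ 3.92 m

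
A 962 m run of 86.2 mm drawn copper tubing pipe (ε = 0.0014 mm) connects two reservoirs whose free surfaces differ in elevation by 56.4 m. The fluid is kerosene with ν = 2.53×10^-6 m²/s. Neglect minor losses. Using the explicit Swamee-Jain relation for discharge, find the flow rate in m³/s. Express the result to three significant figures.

Q ≈ 0.0133 m³/s

Swamee-Jain (Type II): Q = -0.965·√(gD⁵h_f/L)·ln[ε/(3.7D) + √(3.17ν²L/(gD³h_f))]
√(gD⁵h_f/L) = √(9.81·0.0862⁵·56.4/962) = 0.001654
ε/(3.7D) = 4.39×10^-6; √(3.17ν²L/(gD³h_f)) = 2.35×10^-4
Q = -0.965·0.001654·ln(2.391×10^-4) = 0.01331 m³/s
Check: V = 2.28 m/s, Re = 7.77×10^4, f = 0.01893, h_f = 56.0 m ≈ 56.4 m ✓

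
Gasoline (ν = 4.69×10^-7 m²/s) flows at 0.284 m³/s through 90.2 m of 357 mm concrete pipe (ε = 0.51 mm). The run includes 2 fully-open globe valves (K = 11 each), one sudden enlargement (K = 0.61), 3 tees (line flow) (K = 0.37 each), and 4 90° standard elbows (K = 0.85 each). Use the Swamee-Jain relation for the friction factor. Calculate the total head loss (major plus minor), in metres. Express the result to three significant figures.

V = 4Q/(πD²) = 2.837 m/s; V²/2g = 0.4103 m
Re = 2.16×10^6, ε/D = 0.00143 → f = 0.02162 (Swamee-Jain)
Major: h_f = f(L/D)·V²/2g = 0.02162·252.7·0.4103 = 2.241 m
Minor: ΣK = 27.1; h_m = ΣK·V²/2g = 11.13 m
Total H_L = 2.241 + 11.13 = 13.37 m

H_L ≈ 13.4 m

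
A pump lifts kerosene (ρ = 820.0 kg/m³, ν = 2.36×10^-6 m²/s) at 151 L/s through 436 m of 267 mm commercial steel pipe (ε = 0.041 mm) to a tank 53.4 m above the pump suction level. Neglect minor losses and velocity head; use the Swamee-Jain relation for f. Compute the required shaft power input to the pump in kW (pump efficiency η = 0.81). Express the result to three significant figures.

V = 4Q/(πD²) = 2.697 m/s; Re = 3.05×10^5; ε/D = 1.54×10^-4; f = 0.01589
h_f = f(L/D)V²/2g = 9.619 m
Total head H = z + h_f = 53.4 + 9.619 = 63.02 m
P_hyd = ρgQH = 820.0·9.81·0.151·63.02 = 76.55 kW
P_shaft = P_hyd/η = 76.55/0.81 = 94.50 kW

P_shaft ≈ 94.5 kW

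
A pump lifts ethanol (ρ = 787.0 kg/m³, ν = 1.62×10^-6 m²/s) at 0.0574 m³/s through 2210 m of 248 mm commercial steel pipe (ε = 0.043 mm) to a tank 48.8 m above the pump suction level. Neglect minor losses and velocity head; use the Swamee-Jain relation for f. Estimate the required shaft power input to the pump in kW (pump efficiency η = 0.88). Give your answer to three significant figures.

V = 4Q/(πD²) = 1.188 m/s; Re = 1.82×10^5; ε/D = 1.73×10^-4; f = 0.01717
h_f = f(L/D)V²/2g = 11.01 m
Total head H = z + h_f = 48.8 + 11.01 = 59.81 m
P_hyd = ρgQH = 787.0·9.81·0.0574·59.81 = 26.51 kW
P_shaft = P_hyd/η = 26.51/0.88 = 30.12 kW

P_shaft ≈ 30.1 kW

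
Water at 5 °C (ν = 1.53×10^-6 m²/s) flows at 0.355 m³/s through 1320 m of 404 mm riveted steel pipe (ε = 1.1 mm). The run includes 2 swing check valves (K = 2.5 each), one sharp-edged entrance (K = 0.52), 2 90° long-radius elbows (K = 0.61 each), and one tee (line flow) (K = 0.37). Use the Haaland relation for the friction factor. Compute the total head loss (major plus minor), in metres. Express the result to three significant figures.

H_L ≈ 35.6 m

V = 4Q/(πD²) = 2.769 m/s; V²/2g = 0.3909 m
Re = 7.31×10^5, ε/D = 0.00272 → f = 0.02570 (Haaland)
Major: h_f = f(L/D)·V²/2g = 0.02570·3267·0.3909 = 32.82 m
Minor: ΣK = 7.11; h_m = ΣK·V²/2g = 2.779 m
Total H_L = 32.82 + 2.779 = 35.60 m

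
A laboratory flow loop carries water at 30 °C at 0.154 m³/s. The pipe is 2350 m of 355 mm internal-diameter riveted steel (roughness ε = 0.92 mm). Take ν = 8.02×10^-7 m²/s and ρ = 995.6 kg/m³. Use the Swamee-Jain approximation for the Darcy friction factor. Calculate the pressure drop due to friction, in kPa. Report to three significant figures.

V = 4Q/(πD²) = 4·0.154/(π·0.355²) = 1.556 m/s
Re = VD/ν = 1.556·0.355/8.02×10^-7 = 6.89×10^5 → turbulent
ε/D = 0.92/355 = 0.00259
Swamee-Jain: f = 0.02543
h_f = f(L/D)V²/(2g) = 0.02543·(2350/0.355)·1.556²/(2·9.81) = 20.77 m
Δp = ρg·h_f = 995.6·9.81·20.77 = 202.9 kPa

Δp ≈ 203 kPa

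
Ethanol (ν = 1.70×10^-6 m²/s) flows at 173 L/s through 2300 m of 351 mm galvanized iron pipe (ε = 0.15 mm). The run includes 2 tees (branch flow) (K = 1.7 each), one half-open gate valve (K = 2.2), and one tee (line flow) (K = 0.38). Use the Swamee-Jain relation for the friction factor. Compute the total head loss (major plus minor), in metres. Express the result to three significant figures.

H_L ≈ 19.8 m

V = 4Q/(πD²) = 1.788 m/s; V²/2g = 0.1629 m
Re = 3.69×10^5, ε/D = 4.27×10^-4 → f = 0.01763 (Swamee-Jain)
Major: h_f = f(L/D)·V²/2g = 0.01763·6553·0.1629 = 18.82 m
Minor: ΣK = 5.98; h_m = ΣK·V²/2g = 0.9743 m
Total H_L = 18.82 + 0.9743 = 19.80 m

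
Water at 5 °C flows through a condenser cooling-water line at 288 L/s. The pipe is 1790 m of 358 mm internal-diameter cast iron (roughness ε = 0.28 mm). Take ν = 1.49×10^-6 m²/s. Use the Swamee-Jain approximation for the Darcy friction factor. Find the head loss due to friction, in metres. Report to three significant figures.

V = 4Q/(πD²) = 4·0.288/(π·0.358²) = 2.861 m/s
Re = VD/ν = 2.861·0.358/1.49×10^-6 = 6.87×10^5 → turbulent
ε/D = 0.28/358 = 7.82×10^-4
Swamee-Jain: f = 0.01914
h_f = f(L/D)V²/(2g) = 0.01914·(1790/0.358)·2.861²/(2·9.81) = 39.94 m

h_f ≈ 39.9 m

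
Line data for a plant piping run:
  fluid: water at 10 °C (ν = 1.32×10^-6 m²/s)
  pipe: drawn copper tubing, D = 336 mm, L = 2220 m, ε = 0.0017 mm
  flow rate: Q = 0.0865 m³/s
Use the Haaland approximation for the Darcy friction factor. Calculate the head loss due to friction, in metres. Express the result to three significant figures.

h_f ≈ 4.78 m

V = 4Q/(πD²) = 4·0.0865/(π·0.336²) = 0.9755 m/s
Re = VD/ν = 0.9755·0.336/1.32×10^-6 = 2.48×10^5 → turbulent
ε/D = 0.0017/336 = 5.06×10^-6
Haaland: f = 0.01490
h_f = f(L/D)V²/(2g) = 0.01490·(2220/0.336)·0.9755²/(2·9.81) = 4.775 m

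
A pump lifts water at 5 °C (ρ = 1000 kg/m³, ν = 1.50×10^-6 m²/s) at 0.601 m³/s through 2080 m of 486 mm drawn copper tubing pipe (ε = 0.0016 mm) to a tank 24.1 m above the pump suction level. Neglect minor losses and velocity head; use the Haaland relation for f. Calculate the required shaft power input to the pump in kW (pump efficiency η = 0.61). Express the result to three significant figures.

P_shaft ≈ 488 kW

V = 4Q/(πD²) = 3.240 m/s; Re = 1.05×10^6; ε/D = 3.29×10^-6; f = 0.01155
h_f = f(L/D)V²/2g = 26.44 m
Total head H = z + h_f = 24.1 + 26.44 = 50.54 m
P_hyd = ρgQH = 1000·9.81·0.601·50.54 = 298.0 kW
P_shaft = P_hyd/η = 298.0/0.61 = 488.5 kW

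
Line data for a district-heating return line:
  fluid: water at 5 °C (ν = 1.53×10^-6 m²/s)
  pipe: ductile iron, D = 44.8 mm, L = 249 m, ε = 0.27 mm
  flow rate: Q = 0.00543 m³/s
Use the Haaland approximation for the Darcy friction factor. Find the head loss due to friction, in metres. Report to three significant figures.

h_f ≈ 111 m

V = 4Q/(πD²) = 4·0.00543/(π·0.0448²) = 3.445 m/s
Re = VD/ν = 3.445·0.0448/1.53×10^-6 = 1.01×10^5 → turbulent
ε/D = 0.27/44.8 = 0.00603
Haaland: f = 0.03298
h_f = f(L/D)V²/(2g) = 0.03298·(249/0.0448)·3.445²/(2·9.81) = 110.8 m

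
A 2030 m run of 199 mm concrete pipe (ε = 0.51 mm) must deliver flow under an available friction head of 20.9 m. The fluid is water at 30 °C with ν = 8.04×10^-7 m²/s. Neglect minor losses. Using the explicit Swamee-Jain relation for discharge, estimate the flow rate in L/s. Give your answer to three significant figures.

Q ≈ 39.0 L/s

Swamee-Jain (Type II): Q = -0.965·√(gD⁵h_f/L)·ln[ε/(3.7D) + √(3.17ν²L/(gD³h_f))]
√(gD⁵h_f/L) = √(9.81·0.199⁵·20.9/2030) = 0.005614
ε/(3.7D) = 6.93×10^-4; √(3.17ν²L/(gD³h_f)) = 5.07×10^-5
Q = -0.965·0.005614·ln(7.434×10^-4) = 0.03903 m³/s
Check: V = 1.25 m/s, Re = 3.11×10^5, f = 0.02568, h_f = 21.0 m ≈ 20.9 m ✓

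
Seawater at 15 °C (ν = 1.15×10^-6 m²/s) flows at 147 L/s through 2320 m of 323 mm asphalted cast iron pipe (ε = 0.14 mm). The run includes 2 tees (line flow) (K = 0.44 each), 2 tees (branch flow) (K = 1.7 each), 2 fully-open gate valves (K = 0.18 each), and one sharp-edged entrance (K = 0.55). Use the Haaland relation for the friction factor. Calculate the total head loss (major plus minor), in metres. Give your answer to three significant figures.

H_L ≈ 21.0 m

V = 4Q/(πD²) = 1.794 m/s; V²/2g = 0.1640 m
Re = 5.04×10^5, ε/D = 4.33×10^-4 → f = 0.01713 (Haaland)
Major: h_f = f(L/D)·V²/2g = 0.01713·7183·0.1640 = 20.19 m
Minor: ΣK = 5.19; h_m = ΣK·V²/2g = 0.8514 m
Total H_L = 20.19 + 0.8514 = 21.04 m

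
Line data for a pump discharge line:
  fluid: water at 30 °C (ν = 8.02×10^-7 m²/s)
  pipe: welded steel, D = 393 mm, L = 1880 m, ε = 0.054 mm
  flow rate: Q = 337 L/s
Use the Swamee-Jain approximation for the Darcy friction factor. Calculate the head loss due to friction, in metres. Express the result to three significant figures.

h_f ≈ 25.9 m

V = 4Q/(πD²) = 4·0.337/(π·0.393²) = 2.778 m/s
Re = VD/ν = 2.778·0.393/8.02×10^-7 = 1.36×10^6 → turbulent
ε/D = 0.054/393 = 1.37×10^-4
Swamee-Jain: f = 0.01375
h_f = f(L/D)V²/(2g) = 0.01375·(1880/0.393)·2.778²/(2·9.81) = 25.87 m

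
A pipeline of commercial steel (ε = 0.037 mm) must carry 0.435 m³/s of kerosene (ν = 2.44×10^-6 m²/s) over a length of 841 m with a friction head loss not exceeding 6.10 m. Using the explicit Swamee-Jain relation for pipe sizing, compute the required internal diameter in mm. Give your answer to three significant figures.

Swamee-Jain (Type III): D = 0.66·[ε^1.25·(LQ²/(gh_f))^4.75 + ν·Q^9.4·(L/(gh_f))^5.2]^0.04
LQ²/(gh_f) = 2.659; L/(gh_f) = 14.05
Term 1 = ε^1.25·(…)^4.75 = 3.01×10^-4; Term 2 = ν·Q^9.4·(…)^5.2 = 9.07×10^-4
D = 0.66·(3.01×10^-4 + 9.07×10^-4)^0.04 = 0.5045 m = 504 mm
Check: V = 2.18 m/s, Re = 4.50×10^5, f = 0.01434, h_f = 5.77 m ≈ 6.10 m ✓

D ≈ 504 mm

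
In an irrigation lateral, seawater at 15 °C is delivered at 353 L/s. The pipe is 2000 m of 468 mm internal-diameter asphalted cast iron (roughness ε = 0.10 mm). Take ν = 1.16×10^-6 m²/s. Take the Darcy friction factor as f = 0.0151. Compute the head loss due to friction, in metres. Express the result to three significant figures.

h_f ≈ 13.8 m

V = 4Q/(πD²) = 4·0.353/(π·0.468²) = 2.052 m/s
h_f = f(L/D)V²/(2g) = 0.01510·(2000/0.468)·2.052²/(2·9.81) = 13.85 m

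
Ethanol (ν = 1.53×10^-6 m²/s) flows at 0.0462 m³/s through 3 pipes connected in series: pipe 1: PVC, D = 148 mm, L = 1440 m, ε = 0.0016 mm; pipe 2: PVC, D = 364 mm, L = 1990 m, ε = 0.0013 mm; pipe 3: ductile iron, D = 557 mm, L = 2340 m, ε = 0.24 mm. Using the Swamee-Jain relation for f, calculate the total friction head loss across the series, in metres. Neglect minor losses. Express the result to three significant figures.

Pipe 1: V = 2.686 m/s, Re = 2.60×10^5, ε/D = 1.08×10^-5, f = 0.01489, h_1 = f(L/D)V²/2g = 53.24 m
Pipe 2: V = 0.4440 m/s, Re = 1.06×10^5, ε/D = 3.57×10^-6, f = 0.01768, h_2 = f(L/D)V²/2g = 0.9712 m
Pipe 3: V = 0.1896 m/s, Re = 6.90×10^4, ε/D = 4.31×10^-4, f = 0.02123, h_3 = f(L/D)V²/2g = 0.1634 m
Series → Q common, losses add: H = Σh = 54.38 m

H ≈ 54.4 m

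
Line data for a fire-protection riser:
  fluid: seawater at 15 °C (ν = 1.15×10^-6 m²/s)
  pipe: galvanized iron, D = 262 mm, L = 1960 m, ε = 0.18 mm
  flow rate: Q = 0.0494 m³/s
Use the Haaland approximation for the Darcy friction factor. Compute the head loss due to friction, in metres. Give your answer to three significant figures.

V = 4Q/(πD²) = 4·0.0494/(π·0.262²) = 0.9163 m/s
Re = VD/ν = 0.9163·0.262/1.15×10^-6 = 2.09×10^5 → turbulent
ε/D = 0.18/262 = 6.87×10^-4
Haaland: f = 0.01951
h_f = f(L/D)V²/(2g) = 0.01951·(1960/0.262)·0.9163²/(2·9.81) = 6.244 m

h_f ≈ 6.24 m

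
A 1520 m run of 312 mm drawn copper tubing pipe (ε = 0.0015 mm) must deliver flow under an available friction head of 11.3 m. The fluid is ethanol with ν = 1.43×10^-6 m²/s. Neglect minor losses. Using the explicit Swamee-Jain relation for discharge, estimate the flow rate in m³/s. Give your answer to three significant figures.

Swamee-Jain (Type II): Q = -0.965·√(gD⁵h_f/L)·ln[ε/(3.7D) + √(3.17ν²L/(gD³h_f))]
√(gD⁵h_f/L) = √(9.81·0.312⁵·11.3/1520) = 0.01468
ε/(3.7D) = 1.30×10^-6; √(3.17ν²L/(gD³h_f)) = 5.41×10^-5
Q = -0.965·0.01468·ln(5.540×10^-5) = 0.1389 m³/s
Check: V = 1.82 m/s, Re = 3.96×10^5, f = 0.01372, h_f = 11.2 m ≈ 11.3 m ✓

Q ≈ 0.139 m³/s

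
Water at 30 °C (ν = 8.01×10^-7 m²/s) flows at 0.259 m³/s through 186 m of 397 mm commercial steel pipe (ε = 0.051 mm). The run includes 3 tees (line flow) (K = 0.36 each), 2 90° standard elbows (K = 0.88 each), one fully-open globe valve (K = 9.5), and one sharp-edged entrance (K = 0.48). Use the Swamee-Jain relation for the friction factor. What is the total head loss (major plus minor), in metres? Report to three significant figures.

H_L ≈ 4.31 m

V = 4Q/(πD²) = 2.092 m/s; V²/2g = 0.2231 m
Re = 1.04×10^6, ε/D = 1.28×10^-4 → f = 0.01387 (Swamee-Jain)
Major: h_f = f(L/D)·V²/2g = 0.01387·468.5·0.2231 = 1.450 m
Minor: ΣK = 12.8; h_m = ΣK·V²/2g = 2.861 m
Total H_L = 1.450 + 2.861 = 4.311 m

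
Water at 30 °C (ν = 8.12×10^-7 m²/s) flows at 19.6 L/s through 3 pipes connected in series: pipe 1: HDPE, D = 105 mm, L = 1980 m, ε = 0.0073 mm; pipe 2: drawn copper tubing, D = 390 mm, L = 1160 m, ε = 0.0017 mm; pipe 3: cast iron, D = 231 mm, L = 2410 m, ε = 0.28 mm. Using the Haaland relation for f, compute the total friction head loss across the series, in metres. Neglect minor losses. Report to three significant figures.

Pipe 1: V = 2.264 m/s, Re = 2.93×10^5, ε/D = 6.95×10^-5, f = 0.01501, h_1 = f(L/D)V²/2g = 73.94 m
Pipe 2: V = 0.1641 m/s, Re = 7.88×10^4, ε/D = 4.36×10^-6, f = 0.01876, h_2 = f(L/D)V²/2g = 0.07655 m
Pipe 3: V = 0.4677 m/s, Re = 1.33×10^5, ε/D = 0.00121, f = 0.02222, h_3 = f(L/D)V²/2g = 2.584 m
Series → Q common, losses add: H = Σh = 76.60 m

H ≈ 76.6 m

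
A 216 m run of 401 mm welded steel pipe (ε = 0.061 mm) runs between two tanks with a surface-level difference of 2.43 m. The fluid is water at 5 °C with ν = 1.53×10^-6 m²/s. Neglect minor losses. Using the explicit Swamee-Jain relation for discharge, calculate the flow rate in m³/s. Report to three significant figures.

Swamee-Jain (Type II): Q = -0.965·√(gD⁵h_f/L)·ln[ε/(3.7D) + √(3.17ν²L/(gD³h_f))]
√(gD⁵h_f/L) = √(9.81·0.401⁵·2.43/216) = 0.03383
ε/(3.7D) = 4.11×10^-5; √(3.17ν²L/(gD³h_f)) = 3.23×10^-5
Q = -0.965·0.03383·ln(7.341×10^-5) = 0.3108 m³/s
Check: V = 2.46 m/s, Re = 6.45×10^5, f = 0.01469, h_f = 2.44 m ≈ 2.43 m ✓

Q ≈ 0.311 m³/s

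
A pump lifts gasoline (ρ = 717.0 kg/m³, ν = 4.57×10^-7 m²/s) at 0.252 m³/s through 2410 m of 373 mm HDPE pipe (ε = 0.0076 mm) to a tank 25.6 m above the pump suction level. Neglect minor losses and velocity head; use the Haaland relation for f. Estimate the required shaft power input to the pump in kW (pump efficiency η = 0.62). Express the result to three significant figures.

V = 4Q/(πD²) = 2.306 m/s; Re = 1.88×10^6; ε/D = 2.04×10^-5; f = 0.01103
h_f = f(L/D)V²/2g = 19.31 m
Total head H = z + h_f = 25.6 + 19.31 = 44.91 m
P_hyd = ρgQH = 717.0·9.81·0.252·44.91 = 79.61 kW
P_shaft = P_hyd/η = 79.61/0.62 = 128.4 kW

P_shaft ≈ 128 kW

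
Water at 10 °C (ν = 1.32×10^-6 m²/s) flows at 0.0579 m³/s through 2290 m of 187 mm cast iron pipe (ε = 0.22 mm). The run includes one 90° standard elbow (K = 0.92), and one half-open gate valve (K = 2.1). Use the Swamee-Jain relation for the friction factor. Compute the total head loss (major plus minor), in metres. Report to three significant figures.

H_L ≈ 60.2 m

V = 4Q/(πD²) = 2.108 m/s; V²/2g = 0.2265 m
Re = 2.99×10^5, ε/D = 0.00118 → f = 0.02145 (Swamee-Jain)
Major: h_f = f(L/D)·V²/2g = 0.02145·12246·0.2265 = 59.51 m
Minor: ΣK = 3.02; h_m = ΣK·V²/2g = 0.6841 m
Total H_L = 59.51 + 0.6841 = 60.20 m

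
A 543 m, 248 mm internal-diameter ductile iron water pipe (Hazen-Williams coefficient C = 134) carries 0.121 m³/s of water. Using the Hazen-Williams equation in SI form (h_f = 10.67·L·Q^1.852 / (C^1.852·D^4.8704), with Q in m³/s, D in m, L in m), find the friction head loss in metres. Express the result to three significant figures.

h_f ≈ 11.9 m

h_f = 10.67·543·0.121^1.852 / (134^1.852·0.248^4.8704) = 11.86 m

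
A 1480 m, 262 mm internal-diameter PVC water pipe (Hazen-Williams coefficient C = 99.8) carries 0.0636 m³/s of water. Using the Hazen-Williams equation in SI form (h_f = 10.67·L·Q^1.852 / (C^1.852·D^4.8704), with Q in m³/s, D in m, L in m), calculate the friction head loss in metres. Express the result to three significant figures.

h_f = 10.67·1480·0.0636^1.852 / (99.8^1.852·0.262^4.8704) = 12.98 m

h_f ≈ 13.0 m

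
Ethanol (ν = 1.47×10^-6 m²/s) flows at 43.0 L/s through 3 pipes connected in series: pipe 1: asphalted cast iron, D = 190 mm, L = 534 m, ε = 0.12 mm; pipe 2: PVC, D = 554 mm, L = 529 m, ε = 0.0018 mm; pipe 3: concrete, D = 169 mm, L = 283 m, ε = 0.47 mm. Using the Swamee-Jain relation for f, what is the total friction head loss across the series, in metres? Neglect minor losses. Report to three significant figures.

Pipe 1: V = 1.517 m/s, Re = 1.96×10^5, ε/D = 6.32×10^-4, f = 0.01963, h_1 = f(L/D)V²/2g = 6.466 m
Pipe 2: V = 0.1784 m/s, Re = 6.72×10^4, ε/D = 3.25×10^-6, f = 0.01946, h_2 = f(L/D)V²/2g = 0.03013 m
Pipe 3: V = 1.917 m/s, Re = 2.20×10^5, ε/D = 0.00278, f = 0.02643, h_3 = f(L/D)V²/2g = 8.290 m
Series → Q common, losses add: H = Σh = 14.79 m

H ≈ 14.8 m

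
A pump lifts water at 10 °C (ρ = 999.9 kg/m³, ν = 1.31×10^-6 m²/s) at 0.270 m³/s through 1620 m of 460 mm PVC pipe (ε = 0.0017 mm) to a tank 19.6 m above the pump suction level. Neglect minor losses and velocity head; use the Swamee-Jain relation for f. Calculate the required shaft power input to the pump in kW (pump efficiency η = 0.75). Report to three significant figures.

P_shaft ≈ 90.7 kW

V = 4Q/(πD²) = 1.625 m/s; Re = 5.70×10^5; ε/D = 3.70×10^-6; f = 0.01285
h_f = f(L/D)V²/2g = 6.089 m
Total head H = z + h_f = 19.6 + 6.089 = 25.69 m
P_hyd = ρgQH = 999.9·9.81·0.270·25.69 = 68.04 kW
P_shaft = P_hyd/η = 68.04/0.75 = 90.71 kW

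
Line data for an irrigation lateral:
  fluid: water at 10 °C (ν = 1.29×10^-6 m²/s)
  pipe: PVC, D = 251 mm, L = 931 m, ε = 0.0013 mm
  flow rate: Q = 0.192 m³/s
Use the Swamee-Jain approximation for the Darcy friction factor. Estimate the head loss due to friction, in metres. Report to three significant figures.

V = 4Q/(πD²) = 4·0.192/(π·0.251²) = 3.880 m/s
Re = VD/ν = 3.880·0.251/1.29×10^-6 = 7.55×10^5 → turbulent
ε/D = 0.0013/251 = 5.18×10^-6
Swamee-Jain: f = 0.01229
h_f = f(L/D)V²/(2g) = 0.01229·(931/0.251)·3.880²/(2·9.81) = 34.97 m

h_f ≈ 35.0 m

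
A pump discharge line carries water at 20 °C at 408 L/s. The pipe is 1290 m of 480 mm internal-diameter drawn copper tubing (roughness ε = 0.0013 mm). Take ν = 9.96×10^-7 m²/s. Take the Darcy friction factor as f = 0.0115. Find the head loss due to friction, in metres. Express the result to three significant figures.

V = 4Q/(πD²) = 4·0.408/(π·0.480²) = 2.255 m/s
h_f = f(L/D)V²/(2g) = 0.01150·(1290/0.480)·2.255²/(2·9.81) = 8.008 m

h_f ≈ 8.01 m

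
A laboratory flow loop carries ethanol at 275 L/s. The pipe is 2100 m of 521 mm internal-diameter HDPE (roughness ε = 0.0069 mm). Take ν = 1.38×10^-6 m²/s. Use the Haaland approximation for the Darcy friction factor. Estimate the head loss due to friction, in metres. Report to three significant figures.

V = 4Q/(πD²) = 4·0.275/(π·0.521²) = 1.290 m/s
Re = VD/ν = 1.290·0.521/1.38×10^-6 = 4.87×10^5 → turbulent
ε/D = 0.0069/521 = 1.32×10^-5
Haaland: f = 0.01327
h_f = f(L/D)V²/(2g) = 0.01327·(2100/0.521)·1.290²/(2·9.81) = 4.538 m

h_f ≈ 4.54 m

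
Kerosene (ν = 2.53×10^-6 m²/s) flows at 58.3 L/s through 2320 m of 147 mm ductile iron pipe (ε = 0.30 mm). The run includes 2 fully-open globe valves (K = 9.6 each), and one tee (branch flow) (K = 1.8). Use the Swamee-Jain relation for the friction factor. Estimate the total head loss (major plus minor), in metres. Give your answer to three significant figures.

H_L ≈ 246 m

V = 4Q/(πD²) = 3.435 m/s; V²/2g = 0.6014 m
Re = 2.00×10^5, ε/D = 0.00204 → f = 0.02460 (Swamee-Jain)
Major: h_f = f(L/D)·V²/2g = 0.02460·15782·0.6014 = 233.5 m
Minor: ΣK = 21.0; h_m = ΣK·V²/2g = 12.63 m
Total H_L = 233.5 + 12.63 = 246.2 m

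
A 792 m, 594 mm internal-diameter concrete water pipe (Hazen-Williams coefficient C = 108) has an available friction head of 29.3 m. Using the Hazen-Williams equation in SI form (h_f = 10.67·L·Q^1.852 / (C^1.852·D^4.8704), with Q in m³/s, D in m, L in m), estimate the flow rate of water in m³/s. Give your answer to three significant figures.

Rearranging: Q = [h_f·C^1.852·D^4.8704 / (10.67·L)]^(1/1.852)
Q = [29.3·108^1.852·0.594^4.8704 / (10.67·792)]^0.540 = 1.289 m³/s

Q ≈ 1.29 m³/s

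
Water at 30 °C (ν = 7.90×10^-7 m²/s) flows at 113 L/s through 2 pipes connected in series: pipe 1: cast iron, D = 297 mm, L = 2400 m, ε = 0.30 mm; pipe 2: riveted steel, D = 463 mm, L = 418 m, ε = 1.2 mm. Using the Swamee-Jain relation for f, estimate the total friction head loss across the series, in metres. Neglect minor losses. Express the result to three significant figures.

Pipe 1: V = 1.631 m/s, Re = 6.13×10^5, ε/D = 0.00101, f = 0.02028, h_1 = f(L/D)V²/2g = 22.23 m
Pipe 2: V = 0.6712 m/s, Re = 3.93×10^5, ε/D = 0.00259, f = 0.02563, h_2 = f(L/D)V²/2g = 0.5313 m
Series → Q common, losses add: H = Σh = 22.76 m

H ≈ 22.8 m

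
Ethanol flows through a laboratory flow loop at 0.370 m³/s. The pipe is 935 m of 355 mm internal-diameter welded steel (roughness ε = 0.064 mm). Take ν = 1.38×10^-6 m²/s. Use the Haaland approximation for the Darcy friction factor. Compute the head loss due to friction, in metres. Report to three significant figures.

V = 4Q/(πD²) = 4·0.370/(π·0.355²) = 3.738 m/s
Re = VD/ν = 3.738·0.355/1.38×10^-6 = 9.62×10^5 → turbulent
ε/D = 0.064/355 = 1.80×10^-4
Haaland: f = 0.01441
h_f = f(L/D)V²/(2g) = 0.01441·(935/0.355)·3.738²/(2·9.81) = 27.02 m

h_f ≈ 27.0 m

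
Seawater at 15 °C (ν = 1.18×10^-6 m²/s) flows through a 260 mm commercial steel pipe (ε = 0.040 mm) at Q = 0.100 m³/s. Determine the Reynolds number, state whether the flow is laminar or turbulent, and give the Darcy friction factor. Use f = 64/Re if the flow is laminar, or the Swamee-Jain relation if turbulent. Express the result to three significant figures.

V = 4Q/(πD²) = 1.883 m/s
Re = VD/ν = 1.883·0.260/1.18×10^-6 = 4.15×10^5
Re > 4000 → turbulent; ε/D = 1.54×10^-4
Swamee-Jain: f = 0.01535

Re ≈ 4.15×10^5; turbulent; f ≈ 0.0153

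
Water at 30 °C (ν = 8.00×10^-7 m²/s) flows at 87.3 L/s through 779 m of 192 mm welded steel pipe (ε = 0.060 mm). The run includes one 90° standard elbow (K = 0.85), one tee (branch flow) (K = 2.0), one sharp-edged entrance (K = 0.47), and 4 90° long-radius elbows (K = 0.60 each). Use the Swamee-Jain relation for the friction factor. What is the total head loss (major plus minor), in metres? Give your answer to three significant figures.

H_L ≈ 32.9 m

V = 4Q/(πD²) = 3.015 m/s; V²/2g = 0.4634 m
Re = 7.24×10^5, ε/D = 3.13×10^-4 → f = 0.01611 (Swamee-Jain)
Major: h_f = f(L/D)·V²/2g = 0.01611·4057·0.4634 = 30.29 m
Minor: ΣK = 5.72; h_m = ΣK·V²/2g = 2.651 m
Total H_L = 30.29 + 2.651 = 32.94 m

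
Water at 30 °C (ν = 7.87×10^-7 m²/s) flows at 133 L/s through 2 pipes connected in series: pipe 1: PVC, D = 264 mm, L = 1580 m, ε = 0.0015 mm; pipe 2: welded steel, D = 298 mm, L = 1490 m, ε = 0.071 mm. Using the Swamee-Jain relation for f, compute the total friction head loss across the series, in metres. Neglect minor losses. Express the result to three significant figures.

H ≈ 36.2 m

Pipe 1: V = 2.430 m/s, Re = 8.15×10^5, ε/D = 5.68×10^-6, f = 0.01214, h_1 = f(L/D)V²/2g = 21.87 m
Pipe 2: V = 1.907 m/s, Re = 7.22×10^5, ε/D = 2.38×10^-4, f = 0.01545, h_2 = f(L/D)V²/2g = 14.32 m
Series → Q common, losses add: H = Σh = 36.19 m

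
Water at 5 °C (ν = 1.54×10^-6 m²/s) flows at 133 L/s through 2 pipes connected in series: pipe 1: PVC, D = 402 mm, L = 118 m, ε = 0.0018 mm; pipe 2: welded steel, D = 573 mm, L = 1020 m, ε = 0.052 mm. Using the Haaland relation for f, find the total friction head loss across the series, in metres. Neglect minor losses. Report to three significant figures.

Pipe 1: V = 1.048 m/s, Re = 2.74×10^5, ε/D = 4.48×10^-6, f = 0.01463, h_1 = f(L/D)V²/2g = 0.2403 m
Pipe 2: V = 0.5158 m/s, Re = 1.92×10^5, ε/D = 9.08×10^-5, f = 0.01623, h_2 = f(L/D)V²/2g = 0.3917 m
Series → Q common, losses add: H = Σh = 0.6320 m

H ≈ 0.632 m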